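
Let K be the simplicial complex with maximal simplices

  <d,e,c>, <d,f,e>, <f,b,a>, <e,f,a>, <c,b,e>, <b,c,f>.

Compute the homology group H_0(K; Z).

H_0 ≅ Z.

Take the total order a < b < c < d < e < f on the vertex set. Then K (dimension 2) consists of the simplices:

  0-simplices (6): a, b, c, d, e, f
  1-simplices (12): ab, ae, af, bc, be, bf, cd, ce, cf, de, df, ef
  2-simplices (6): abf, aef, bce, bcf, cde, def

Hence C_0 ≅ Z^6, C_1 ≅ Z^12, C_2 ≅ Z^6.

∂_1: C_1 → C_0 is given by ∂[p,q] = [q] − [p].
This gives a 6×12 integer matrix of rank 5; reducing to Smith normal form yields diagonal entries (1,1,1,1,1).

The boundary map ∂_2: C_2 → C_1 acts by ∂[p,q,r] = [q,r] − [p,r] + [p,q]. For instance
  ∂bcf = cf − bf + bc,
  ∂bce = ce − be + bc.
This gives a 12×6 integer matrix of rank 6; reducing to Smith normal form yields diagonal entries (1,1,1,1,1,1).

Computing H_k = (kernel of ∂_k) / (image of ∂_{k+1}):

  H_0: rank C_0 − rank ∂_1 = 6 − 5 = 1, and the invariant factors of ∂_1 are all 1, so H_0 ≅ Z.

(K is a triangulation of the cylinder S^1 x I.)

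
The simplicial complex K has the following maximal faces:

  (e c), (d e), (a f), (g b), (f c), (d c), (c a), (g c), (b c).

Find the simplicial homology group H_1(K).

H_1 ≅ Z^3.

K has 7 vertices, 9 edges.
rank ∂_1 = 6, rank ∂_2 = 0 ⇒ b_1 = 9 − 6 − 0 = 3. So H_1 = Z^3.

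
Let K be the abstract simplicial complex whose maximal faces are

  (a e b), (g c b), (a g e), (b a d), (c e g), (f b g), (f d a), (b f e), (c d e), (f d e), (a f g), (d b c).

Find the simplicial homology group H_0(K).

K has 7 vertices, 18 edges, 12 triangles.
rank ∂_0 = 0, rank ∂_1 = 6 ⇒ b_0 = 7 − 0 − 6 = 1; all invariant factors of ∂_1 are 1 so no torsion. So H_0 = Z.

H_0 = Z.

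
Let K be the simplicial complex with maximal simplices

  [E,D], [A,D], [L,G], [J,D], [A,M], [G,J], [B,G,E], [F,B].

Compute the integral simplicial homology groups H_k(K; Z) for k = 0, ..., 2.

H_0 = Z,  H_1 = Z,  H_2 = 0.

We work with the vertex ordering A < B < D < E < F < G < J < L < M. The simplices of K, each written with vertices in increasing order, are:

  0-simplices (9): A, B, D, E, F, G, J, L, M
  1-simplices (10): AD, AM, BE, BF, BG, DE, DJ, EG, GJ, GL
  2-simplices (1): BEG

giving chain groups C_0 ≅ Z^9, C_1 ≅ Z^10, C_2 ≅ Z^1.

∂_1: C_1 → C_0 sends each edge [p,q] (with p < q) to q − p. For instance
  ∂BE = E − B.
As a 9×10 matrix over Z this has rank 8, with invariant factors (1,1,1,1,1,1,1,1).

Boundary ∂_2: C_2 → C_1 sends each 2-simplex [p,q,r] to [q,r] − [p,r] + [p,q]. For instance
  ∂BEG = EG − BG + BE.
The 10×1 boundary matrix has rank 1 and Smith normal form diag(1).

Now H_k = ker ∂_k / im ∂_{k+1}, so:

  H_0: rank C_0 − rank ∂_1 = 9 − 8 = 1, and the invariant factors of ∂_1 are all 1, so H_0 = Z.
  H_1: rank ker ∂_1 − rank ∂_2 = (10 − 8) − 1 = 1, and the invariant factors of ∂_2 are all 1, so H_1 = Z.
  H_2: rank ker ∂_2 − rank ∂_3 = (1 − 1) − 0 = 0, and there is no ∂_3, so H_2 = 0.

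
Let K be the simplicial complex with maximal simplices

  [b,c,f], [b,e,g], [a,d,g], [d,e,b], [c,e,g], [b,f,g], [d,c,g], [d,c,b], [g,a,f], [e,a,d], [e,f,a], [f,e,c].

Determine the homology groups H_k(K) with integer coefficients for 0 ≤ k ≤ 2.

Order the vertices as a < b < c < d < e < f < g. Listing each simplex with vertices in this order, K has dimension 2 with simplices:

  0-simplices (7): a, b, c, d, e, f, g
  1-simplices (18): ad, ae, af, ag, bc, bd, be, bf, bg, cd, ce, cf, cg, de, dg, ef, eg, fg
  2-simplices (12): ade, adg, aef, afg, bcd, bcf, bde, beg, bfg, cdg, cef, ceg

so the chain groups are C_0 ≅ Z^7, C_1 ≅ Z^18, C_2 ≅ Z^12.

∂_1: C_1 → C_0 maps an edge to its endpoints' difference, ∂[p,q] = q − p. For instance
  ∂bg = g − b.
As a 7×18 matrix over Z this has rank 6, with invariant factors (1,1,1,1,1,1).

The boundary map ∂_2: C_2 → C_1 maps a triangle to the signed sum of its edges. For instance
  ∂aef = ef − af + ae,
  ∂bde = de − be + bd.
This gives a 18×12 integer matrix of rank 12; reducing to Smith normal form yields diagonal entries (1,1,1,1,1,1,1,1,1,1,1,2).

Reading off H_k = ker ∂_k / im ∂_{k+1}:

  H_0: rank C_0 − rank ∂_1 = 7 − 6 = 1, and the invariant factors of ∂_1 are all 1, so H_0 ≅ Z.
  H_1: rank ker ∂_1 − rank ∂_2 = (18 − 6) − 12 = 0, and ∂_2 has invariant factor 2 > 1, so H_1 ≅ Z/2.
  H_2: rank ker ∂_2 − rank ∂_3 = (12 − 12) − 0 = 0, and there is no ∂_3, so H_2 ≅ 0.

H_0 ≅ Z,  H_1 ≅ Z/2,  H_2 = 0.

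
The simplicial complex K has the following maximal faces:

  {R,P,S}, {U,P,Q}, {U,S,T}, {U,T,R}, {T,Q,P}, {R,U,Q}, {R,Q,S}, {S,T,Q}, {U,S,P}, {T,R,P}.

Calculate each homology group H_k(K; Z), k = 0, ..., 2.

Fix the vertex order P < Q < R < S < T < U and write every simplex with vertices in increasing order. Then dim K = 2 and the simplices of K are:

  0-simplices (6): P, Q, R, S, T, U
  1-simplices (15): PQ, PR, PS, PT, PU, QR, QS, QT, QU, RS, RT, RU, ST, SU, TU
  2-simplices (10): PQT, PQU, PRS, PRT, PSU, QRS, QRU, QST, RTU, STU

giving chain groups C_0 ≅ Z^6, C_1 ≅ Z^15, C_2 ≅ Z^10.

Boundary ∂_1: C_1 → C_0 maps an edge to its endpoints' difference, ∂[p,q] = q − p. For instance
  ∂PQ = Q − P.
As a 6×15 matrix over Z this has rank 5, with invariant factors (1,1,1,1,1).

The boundary map ∂_2: C_2 → C_1 acts by ∂[p,q,r] = [q,r] − [p,r] + [p,q]. For instance
  ∂PQT = QT − PT + PQ,
  ∂STU = TU − SU + ST.
The 15×10 boundary matrix has rank 10 and Smith normal form diag(1,1,1,1,1,1,1,1,1,2).

Computing H_k = (kernel of ∂_k) / (image of ∂_{k+1}):

  H_0: rank C_0 − rank ∂_1 = 6 − 5 = 1, and the invariant factors of ∂_1 are all 1, so H_0 = Z.
  H_1: rank ker ∂_1 − rank ∂_2 = (15 − 5) − 10 = 0, and ∂_2 has invariant factor 2 > 1, so H_1 = Z/2.
  H_2: rank ker ∂_2 − rank ∂_3 = (10 − 10) − 0 = 0, and there is no ∂_3, so H_2 = 0.

As a check, the Euler characteristic is 6 − 15 + 10 = 1, which agrees with 1 − 0 + 0 = 1.

H_0 = Z,  H_1 = Z/2,  H_2 = 0.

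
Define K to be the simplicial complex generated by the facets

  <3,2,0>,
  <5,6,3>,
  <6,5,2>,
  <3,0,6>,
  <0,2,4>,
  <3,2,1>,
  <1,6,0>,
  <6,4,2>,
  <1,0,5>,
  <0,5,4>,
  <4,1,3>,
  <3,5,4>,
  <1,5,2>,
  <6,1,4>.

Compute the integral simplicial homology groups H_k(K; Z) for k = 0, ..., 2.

Order the vertices as 0 < 1 < 2 < 3 < 4 < 5 < 6. Listing each simplex with vertices in this order, K has dimension 2 with simplices:

  0-simplices (7): [0], [1], [2], [3], [4], [5], [6]
  1-simplices (21): [0,1], [0,2], [0,3], [0,4], [0,5], [0,6], [1,2], [1,3], [1,4], [1,5], [1,6], [2,3], [2,4], [2,5], [2,6], [3,4], [3,5], [3,6], [4,5], [4,6], [5,6]
  2-simplices (14): [0,1,5], [0,1,6], [0,2,3], [0,2,4], [0,3,6], [0,4,5], [1,2,3], [1,2,5], [1,3,4], [1,4,6], [2,4,6], [2,5,6], [3,4,5], [3,5,6]

Hence C_0 ≅ Z^7, C_1 ≅ Z^21, C_2 ≅ Z^14.

The boundary map ∂_1: C_1 → C_0 maps an edge to its endpoints' difference, ∂[p,q] = q − p. For instance
  ∂[3,6] = [6] − [3].
As a 7×21 matrix over Z this has rank 6, with invariant factors (1,1,1,1,1,1).

∂_2: C_2 → C_1 acts by ∂[p,q,r] = [q,r] − [p,r] + [p,q]. For instance
  ∂[2,5,6] = [5,6] − [2,6] + [2,5],
  ∂[3,5,6] = [5,6] − [3,6] + [3,5].
As a 21×14 matrix over Z this has rank 13, with invariant factors (1,1,1,1,1,1,1,1,1,1,1,1,1).

Now H_k = ker ∂_k / im ∂_{k+1}, so:

  H_0: rank C_0 − rank ∂_1 = 7 − 6 = 1, and the invariant factors of ∂_1 are all 1, so H_0 = Z.
  H_1: rank ker ∂_1 − rank ∂_2 = (21 − 6) − 13 = 2, and the invariant factors of ∂_2 are all 1, so H_1 = Z^2.
  H_2: rank ker ∂_2 − rank ∂_3 = (14 − 13) − 0 = 1, and there is no ∂_3, so H_2 = Z.

H_0 ≅ Z,  H_1 ≅ Z^2,  H_2 ≅ Z.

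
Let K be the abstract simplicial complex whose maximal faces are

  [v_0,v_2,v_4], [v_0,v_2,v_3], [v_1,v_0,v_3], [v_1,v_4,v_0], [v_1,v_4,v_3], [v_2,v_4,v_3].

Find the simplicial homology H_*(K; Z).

H_0 ≅ Z,  H_1 = 0,  H_2 ≅ Z.

Order the vertices as v_0 < v_1 < v_2 < v_3 < v_4. Listing each simplex with vertices in this order, K has dimension 2 with simplices:

  0-simplices (5): [v_0], [v_1], [v_2], [v_3], [v_4]
  1-simplices (9): [v_0,v_1], [v_0,v_2], [v_0,v_3], [v_0,v_4], [v_1,v_3], [v_1,v_4], [v_2,v_3], [v_2,v_4], [v_3,v_4]
  2-simplices (6): [v_0,v_1,v_3], [v_0,v_1,v_4], [v_0,v_2,v_3], [v_0,v_2,v_4], [v_1,v_3,v_4], [v_2,v_3,v_4]

so the chain groups are C_0 ≅ Z^5, C_1 ≅ Z^9, C_2 ≅ Z^6.

The boundary map ∂_1: C_1 → C_0 maps an edge to its endpoints' difference, ∂[p,q] = q − p. For instance
  ∂[v_1,v_3] = [v_3] − [v_1].
The 5×9 boundary matrix has rank 4 and Smith normal form diag(1,1,1,1).

∂_2: C_2 → C_1 maps a triangle to the signed sum of its edges. For instance
  ∂[v_0,v_1,v_3] = [v_1,v_3] − [v_0,v_3] + [v_0,v_1],
  ∂[v_0,v_2,v_3] = [v_2,v_3] − [v_0,v_3] + [v_0,v_2].
The resulting 9×6 matrix has rank 5, and its Smith normal form has invariant factors (1,1,1,1,1).

Reading off H_k = ker ∂_k / im ∂_{k+1}:

  H_0: rank C_0 − rank ∂_1 = 5 − 4 = 1, and the invariant factors of ∂_1 are all 1, so H_0 ≅ Z.
  H_1: rank ker ∂_1 − rank ∂_2 = (9 − 4) − 5 = 0, and the invariant factors of ∂_2 are all 1, so H_1 ≅ 0.
  H_2: rank ker ∂_2 − rank ∂_3 = (6 − 5) − 0 = 1, and there is no ∂_3, so H_2 ≅ Z.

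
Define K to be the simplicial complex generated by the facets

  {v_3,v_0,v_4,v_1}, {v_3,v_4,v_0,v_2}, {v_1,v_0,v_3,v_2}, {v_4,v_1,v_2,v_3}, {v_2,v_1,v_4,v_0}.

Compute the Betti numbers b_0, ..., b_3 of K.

Fix the vertex order v_0 < v_1 < v_2 < v_3 < v_4 and write every simplex with vertices in increasing order. Then dim K = 3 and the simplices of K are:

  0-simplices (5): [v_0], [v_1], [v_2], [v_3], [v_4]
  1-simplices (10): [v_0,v_1], [v_0,v_2], [v_0,v_3], [v_0,v_4], [v_1,v_2], [v_1,v_3], [v_1,v_4], [v_2,v_3], [v_2,v_4], [v_3,v_4]
  2-simplices (10): [v_0,v_1,v_2], [v_0,v_1,v_3], [v_0,v_1,v_4], [v_0,v_2,v_3], [v_0,v_2,v_4], [v_0,v_3,v_4], [v_1,v_2,v_3], [v_1,v_2,v_4], [v_1,v_3,v_4], [v_2,v_3,v_4]
  3-simplices (5): [v_0,v_1,v_2,v_3], [v_0,v_1,v_2,v_4], [v_0,v_1,v_3,v_4], [v_0,v_2,v_3,v_4], [v_1,v_2,v_3,v_4]

Hence C_0 ≅ Z^5, C_1 ≅ Z^10, C_2 ≅ Z^10, C_3 ≅ Z^5.

The boundary map ∂_1: C_1 → C_0 is given by ∂[p,q] = [q] − [p]. For instance
  ∂[v_0,v_1] = [v_1] − [v_0].
This gives a 5×10 integer matrix of rank 4; reducing to Smith normal form yields diagonal entries (1,1,1,1).

The boundary map ∂_2: C_2 → C_1 acts by ∂[p,q,r] = [q,r] − [p,r] + [p,q]. For instance
  ∂[v_0,v_3,v_4] = [v_3,v_4] − [v_0,v_4] + [v_0,v_3],
  ∂[v_0,v_2,v_3] = [v_2,v_3] − [v_0,v_3] + [v_0,v_2].
The 10×10 boundary matrix has rank 6 and Smith normal form diag(1,1,1,1,1,1).

The boundary map ∂_3: C_3 → C_2 sends each 3-simplex σ to the alternating sum Σ_i (−1)^i (σ with its i-th vertex removed). For instance
  ∂[v_0,v_1,v_3,v_4] = [v_1,v_3,v_4] − [v_0,v_3,v_4] + [v_0,v_1,v_4] − [v_0,v_1,v_3],
  ∂[v_1,v_2,v_3,v_4] = [v_2,v_3,v_4] − [v_1,v_3,v_4] + [v_1,v_2,v_4] − [v_1,v_2,v_3].
The resulting 10×5 matrix has rank 4, and its Smith normal form has invariant factors (1,1,1,1).

Computing H_k = (kernel of ∂_k) / (image of ∂_{k+1}):

  H_0: rank C_0 − rank ∂_1 = 5 − 4 = 1, and the invariant factors of ∂_1 are all 1, so H_0 = Z.
  H_1: rank ker ∂_1 − rank ∂_2 = (10 − 4) − 6 = 0, and the invariant factors of ∂_2 are all 1, so H_1 = 0.
  H_2: rank ker ∂_2 − rank ∂_3 = (10 − 6) − 4 = 0, and the invariant factors of ∂_3 are all 1, so H_2 = 0.
  H_3: rank ker ∂_3 − rank ∂_4 = (5 − 4) − 0 = 1, and there is no ∂_4, so H_3 = Z.

Hence the Betti numbers are b_0 = 1, b_1 = 0, b_2 = 0, b_3 = 1.

b_0 = 1, b_1 = 0, b_2 = 0, b_3 = 1.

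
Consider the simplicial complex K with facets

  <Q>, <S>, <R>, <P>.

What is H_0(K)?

H_0 = Z^4.

Fix the vertex order P < Q < R < S and write every simplex with vertices in increasing order. Then dim K = 0 and the simplices of K are:

  0-simplices (4): P, Q, R, S

so the chain groups are C_0 ≅ Z^4.

From H_k ≅ ker(∂_k) / im(∂_{k+1}) we obtain:

  H_0: rank C_0 − rank ∂_1 = 4 − 0 = 4, and there is no ∂_1, so H_0 ≅ Z^4.

(K is a triangulation of a set of 4 points.)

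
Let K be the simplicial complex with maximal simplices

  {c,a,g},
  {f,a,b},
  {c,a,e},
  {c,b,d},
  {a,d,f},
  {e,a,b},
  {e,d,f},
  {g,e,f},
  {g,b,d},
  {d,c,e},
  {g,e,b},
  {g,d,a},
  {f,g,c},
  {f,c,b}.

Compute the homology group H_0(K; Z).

H_0 = Z.

We work with the vertex ordering a < b < c < d < e < f < g. The simplices of K, each written with vertices in increasing order, are:

  0-simplices (7): a, b, c, d, e, f, g
  1-simplices (21): ab, ac, ad, ae, af, ag, bc, bd, be, bf, bg, cd, ce, cf, cg, de, df, dg, ef, eg, fg
  2-simplices (14): abe, abf, ace, acg, adf, adg, bcd, bcf, bdg, beg, cde, cfg, def, efg

so the chain groups are C_0 ≅ Z^7, C_1 ≅ Z^21, C_2 ≅ Z^14.

Boundary ∂_1: C_1 → C_0 maps an edge to its endpoints' difference, ∂[p,q] = q − p. For instance
  ∂ag = g − a.
This gives a 7×21 integer matrix of rank 6; reducing to Smith normal form yields diagonal entries (1,1,1,1,1,1).

∂_2: C_2 → C_1 acts by ∂[p,q,r] = [q,r] − [p,r] + [p,q]. For instance
  ∂beg = eg − bg + be,
  ∂adf = df − af + ad.
As a 21×14 matrix over Z this has rank 13, with invariant factors (1,1,1,1,1,1,1,1,1,1,1,1,1).

Computing H_k = (kernel of ∂_k) / (image of ∂_{k+1}):

  H_0: rank C_0 − rank ∂_1 = 7 − 6 = 1, and the invariant factors of ∂_1 are all 1, so H_0 ≅ Z.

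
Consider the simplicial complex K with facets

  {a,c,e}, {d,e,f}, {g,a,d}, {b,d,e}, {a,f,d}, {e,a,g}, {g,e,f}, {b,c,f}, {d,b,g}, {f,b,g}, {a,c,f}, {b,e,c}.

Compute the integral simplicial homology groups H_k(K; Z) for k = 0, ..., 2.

H_0 = Z,  H_1 = Z/2,  H_2 = 0.

Order the vertices as a < b < c < d < e < f < g. Listing each simplex with vertices in this order, K has dimension 2 with simplices:

  0-simplices (7): a, b, c, d, e, f, g
  1-simplices (18): ac, ad, ae, af, ag, bc, bd, be, bf, bg, ce, cf, de, df, dg, ef, eg, fg
  2-simplices (12): ace, acf, adf, adg, aeg, bce, bcf, bde, bdg, bfg, def, efg

so the chain groups are C_0 ≅ Z^7, C_1 ≅ Z^18, C_2 ≅ Z^12.

Boundary ∂_1: C_1 → C_0 maps an edge to its endpoints' difference, ∂[p,q] = q − p. For instance
  ∂ce = e − c.
The 7×18 boundary matrix has rank 6 and Smith normal form diag(1,1,1,1,1,1).

The boundary map ∂_2: C_2 → C_1 maps a triangle to the signed sum of its edges. For instance
  ∂efg = fg − eg + ef,
  ∂bcf = cf − bf + bc.
As a 18×12 matrix over Z this has rank 12, with invariant factors (1,1,1,1,1,1,1,1,1,1,1,2).

Reading off H_k = ker ∂_k / im ∂_{k+1}:

  H_0: rank C_0 − rank ∂_1 = 7 − 6 = 1, and the invariant factors of ∂_1 are all 1, so H_0 ≅ Z.
  H_1: rank ker ∂_1 − rank ∂_2 = (18 − 6) − 12 = 0, and ∂_2 has invariant factor 2 > 1, so H_1 ≅ Z/2.
  H_2: rank ker ∂_2 − rank ∂_3 = (12 − 12) − 0 = 0, and there is no ∂_3, so H_2 ≅ 0.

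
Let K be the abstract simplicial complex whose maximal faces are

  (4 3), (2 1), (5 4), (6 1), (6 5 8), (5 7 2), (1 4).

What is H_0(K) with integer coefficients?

H_0 ≅ Z.

Fix the vertex order 1 < 2 < 3 < 4 < 5 < 6 < 7 < 8 and write every simplex with vertices in increasing order. Then dim K = 2 and the simplices of K are:

  0-simplices (8): [1], [2], [3], [4], [5], [6], [7], [8]
  1-simplices (11): [1,2], [1,4], [1,6], [2,5], [2,7], [3,4], [4,5], [5,6], [5,7], [5,8], [6,8]
  2-simplices (2): [2,5,7], [5,6,8]

so the chain groups are C_0 ≅ Z^8, C_1 ≅ Z^11, C_2 ≅ Z^2.

Boundary ∂_1: C_1 → C_0 maps an edge to its endpoints' difference, ∂[p,q] = q − p.
As a 8×11 matrix over Z this has rank 7, with invariant factors (1,1,1,1,1,1,1).

Boundary ∂_2: C_2 → C_1 acts by ∂[p,q,r] = [q,r] − [p,r] + [p,q]. For instance
  ∂[5,6,8] = [6,8] − [5,8] + [5,6],
  ∂[2,5,7] = [5,7] − [2,7] + [2,5].
The resulting 11×2 matrix has rank 2, and its Smith normal form has invariant factors (1,1).

From H_k ≅ ker(∂_k) / im(∂_{k+1}) we obtain:

  H_0: rank C_0 − rank ∂_1 = 8 − 7 = 1, and the invariant factors of ∂_1 are all 1, so H_0 = Z.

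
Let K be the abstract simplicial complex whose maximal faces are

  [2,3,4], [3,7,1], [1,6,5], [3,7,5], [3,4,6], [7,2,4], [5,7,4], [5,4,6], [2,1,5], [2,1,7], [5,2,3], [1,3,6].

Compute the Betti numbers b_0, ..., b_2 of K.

We work with the vertex ordering 1 < 2 < 3 < 4 < 5 < 6 < 7. The simplices of K, each written with vertices in increasing order, are:

  0-simplices (7): [1], [2], [3], [4], [5], [6], [7]
  1-simplices (18): [1,2], [1,3], [1,5], [1,6], [1,7], [2,3], [2,4], [2,5], [2,7], [3,4], [3,5], [3,6], [3,7], [4,5], [4,6], [4,7], [5,6], [5,7]
  2-simplices (12): [1,2,5], [1,2,7], [1,3,6], [1,3,7], [1,5,6], [2,3,4], [2,3,5], [2,4,7], [3,4,6], [3,5,7], [4,5,6], [4,5,7]

so the chain groups are C_0 ≅ Z^7, C_1 ≅ Z^18, C_2 ≅ Z^12.

∂_1: C_1 → C_0 is given by ∂[p,q] = [q] − [p]. For instance
  ∂[2,3] = [3] − [2].
As a 7×18 matrix over Z this has rank 6, with invariant factors (1,1,1,1,1,1).

Boundary ∂_2: C_2 → C_1 sends each 2-simplex [p,q,r] to [q,r] − [p,r] + [p,q]. For instance
  ∂[2,3,4] = [3,4] − [2,4] + [2,3],
  ∂[2,3,5] = [3,5] − [2,5] + [2,3].
The 18×12 boundary matrix has rank 12 and Smith normal form diag(1,1,1,1,1,1,1,1,1,1,1,2).

Computing H_k = (kernel of ∂_k) / (image of ∂_{k+1}):

  H_0: rank C_0 − rank ∂_1 = 7 − 6 = 1, and the invariant factors of ∂_1 are all 1, so H_0 ≅ Z.
  H_1: rank ker ∂_1 − rank ∂_2 = (18 − 6) − 12 = 0, and ∂_2 has invariant factor 2 > 1, so H_1 ≅ Z/2Z.
  H_2: rank ker ∂_2 − rank ∂_3 = (12 − 12) − 0 = 0, and there is no ∂_3, so H_2 ≅ 0.

(K is a triangulation of the real projective plane RP^2.)

Hence the Betti numbers are b_0 = 1, b_1 = 0, b_2 = 0.

b_0 = 1, b_1 = 0, b_2 = 0.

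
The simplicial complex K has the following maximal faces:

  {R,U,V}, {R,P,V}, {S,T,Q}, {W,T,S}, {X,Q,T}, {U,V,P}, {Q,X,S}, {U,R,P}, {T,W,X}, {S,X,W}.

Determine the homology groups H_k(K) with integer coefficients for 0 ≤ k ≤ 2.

Take the total order P < Q < R < S < T < U < V < W < X on the vertex set. Then K (dimension 2) consists of the simplices:

  0-simplices (9): P, Q, R, S, T, U, V, W, X
  1-simplices (15): PR, PU, PV, QS, QT, QX, RU, RV, ST, SW, SX, TW, TX, UV, WX
  2-simplices (10): PRU, PRV, PUV, QST, QSX, QTX, RUV, STW, SWX, TWX

giving chain groups C_0 ≅ Z^9, C_1 ≅ Z^15, C_2 ≅ Z^10.

∂_1: C_1 → C_0 sends each edge [p,q] (with p < q) to q − p.
As a 9×15 matrix over Z this has rank 7, with invariant factors (1,1,1,1,1,1,1).

∂_2: C_2 → C_1 sends each 2-simplex [p,q,r] to [q,r] − [p,r] + [p,q]. For instance
  ∂SWX = WX − SX + SW,
  ∂QST = ST − QT + QS.
The 15×10 boundary matrix has rank 8 and Smith normal form diag(1,1,1,1,1,1,1,1).

Now H_k = ker ∂_k / im ∂_{k+1}, so:

  H_0: rank C_0 − rank ∂_1 = 9 − 7 = 2, and the invariant factors of ∂_1 are all 1, so H_0 ≅ Z^2.
  H_1: rank ker ∂_1 − rank ∂_2 = (15 − 7) − 8 = 0, and the invariant factors of ∂_2 are all 1, so H_1 ≅ 0.
  H_2: rank ker ∂_2 − rank ∂_3 = (10 − 8) − 0 = 2, and there is no ∂_3, so H_2 ≅ Z^2.

H_0 = Z^2,  H_1 = 0,  H_2 = Z^2.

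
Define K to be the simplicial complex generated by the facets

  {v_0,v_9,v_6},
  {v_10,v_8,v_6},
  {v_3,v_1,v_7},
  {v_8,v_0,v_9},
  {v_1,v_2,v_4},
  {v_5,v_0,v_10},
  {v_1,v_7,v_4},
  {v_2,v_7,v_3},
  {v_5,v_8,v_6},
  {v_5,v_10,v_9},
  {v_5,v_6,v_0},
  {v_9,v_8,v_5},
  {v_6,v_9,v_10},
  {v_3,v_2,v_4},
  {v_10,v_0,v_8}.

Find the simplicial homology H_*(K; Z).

H_0 = Z^2,  H_1 = Z ⊕ Z/2Z,  H_2 = 0.

Order the vertices as v_0 < v_1 < v_2 < v_3 < v_4 < v_5 < v_6 < v_7 < v_8 < v_9 < v_10. Listing each simplex with vertices in this order, K has dimension 2 with simplices:

  0-simplices (11): [v_0], [v_1], [v_2], [v_3], [v_4], [v_5], [v_6], [v_7], [v_8], [v_9], [v_10]
  1-simplices (25): (25 of them)
  2-simplices (15): (15 of them)

giving chain groups C_0 ≅ Z^11, C_1 ≅ Z^25, C_2 ≅ Z^15.

The boundary map ∂_1: C_1 → C_0 is given by ∂[p,q] = [q] − [p]. For instance
  ∂[v_0,v_8] = [v_8] − [v_0].
The 11×25 boundary matrix has rank 9 and Smith normal form diag(1,1,1,1,1,1,1,1,1).

Boundary ∂_2: C_2 → C_1 maps a triangle to the signed sum of its edges. For instance
  ∂[v_6,v_9,v_10] = [v_9,v_10] − [v_6,v_10] + [v_6,v_9],
  ∂[v_0,v_8,v_9] = [v_8,v_9] − [v_0,v_9] + [v_0,v_8].
The resulting 25×15 matrix has rank 15, and its Smith normal form has invariant factors (1,1,1,1,1,1,1,1,1,1,1,1,1,1,2).

From H_k ≅ ker(∂_k) / im(∂_{k+1}) we obtain:

  H_0: rank C_0 − rank ∂_1 = 11 − 9 = 2, and the invariant factors of ∂_1 are all 1, so H_0 = Z^2.
  H_1: rank ker ∂_1 − rank ∂_2 = (25 − 9) − 15 = 1, and ∂_2 has invariant factor 2 > 1, so H_1 = Z ⊕ Z/2Z.
  H_2: rank ker ∂_2 − rank ∂_3 = (15 − 15) − 0 = 0, and there is no ∂_3, so H_2 = 0.

(K is a triangulation of the disjoint union of the real projective plane RP^2 and the Möbius band.)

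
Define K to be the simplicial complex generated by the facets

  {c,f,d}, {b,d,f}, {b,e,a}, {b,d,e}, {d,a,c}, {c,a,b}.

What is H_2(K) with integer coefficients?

Order the vertices as a < b < c < d < e < f. Listing each simplex with vertices in this order, K has dimension 2 with simplices:

  0-simplices (6): a, b, c, d, e, f
  1-simplices (12): ab, ac, ad, ae, bc, bd, be, bf, cd, cf, de, df
  2-simplices (6): abc, abe, acd, bde, bdf, cdf

Hence C_0 ≅ Z^6, C_1 ≅ Z^12, C_2 ≅ Z^6.

∂_1: C_1 → C_0 maps an edge to its endpoints' difference, ∂[p,q] = q − p. For instance
  ∂de = e − d.
This gives a 6×12 integer matrix of rank 5; reducing to Smith normal form yields diagonal entries (1,1,1,1,1).

∂_2: C_2 → C_1 maps a triangle to the signed sum of its edges. For instance
  ∂acd = cd − ad + ac,
  ∂bde = de − be + bd.
This gives a 12×6 integer matrix of rank 6; reducing to Smith normal form yields diagonal entries (1,1,1,1,1,1).

Computing H_k = (kernel of ∂_k) / (image of ∂_{k+1}):

  H_2: rank ker ∂_2 − rank ∂_3 = (6 − 6) − 0 = 0, and there is no ∂_3, so H_2 ≅ 0.

H_2 ≅ 0.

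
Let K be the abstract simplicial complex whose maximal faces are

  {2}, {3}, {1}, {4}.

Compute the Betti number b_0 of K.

b_0 = 4.

Order the vertices as 1 < 2 < 3 < 4. Listing each simplex with vertices in this order, K has dimension 0 with simplices:

  0-simplices (4): [1], [2], [3], [4]

Hence C_0 ≅ Z^4.

Reading off H_k = ker ∂_k / im ∂_{k+1}:

  H_0: rank C_0 − rank ∂_1 = 4 − 0 = 4, and there is no ∂_1, so H_0 = Z^4.

Hence the Betti numbers are b_0 = 4.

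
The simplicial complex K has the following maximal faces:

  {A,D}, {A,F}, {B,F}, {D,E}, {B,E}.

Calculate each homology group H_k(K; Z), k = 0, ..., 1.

H_0 ≅ Z,  H_1 ≅ Z.

Fix the vertex order A < B < D < E < F and write every simplex with vertices in increasing order. Then dim K = 1 and the simplices of K are:

  0-simplices (5): A, B, D, E, F
  1-simplices (5): AD, AF, BE, BF, DE

giving chain groups C_0 ≅ Z^5, C_1 ≅ Z^5.

Boundary ∂_1: C_1 → C_0 maps an edge to its endpoints' difference, ∂[p,q] = q − p. For instance
  ∂AF = F − A.
As a 5×5 matrix over Z this has rank 4, with invariant factors (1,1,1,1).

Computing H_k = (kernel of ∂_k) / (image of ∂_{k+1}):

  H_0: rank C_0 − rank ∂_1 = 5 − 4 = 1, and the invariant factors of ∂_1 are all 1, so H_0 = Z.
  H_1: rank ker ∂_1 − rank ∂_2 = (5 − 4) − 0 = 1, and there is no ∂_2, so H_1 = Z.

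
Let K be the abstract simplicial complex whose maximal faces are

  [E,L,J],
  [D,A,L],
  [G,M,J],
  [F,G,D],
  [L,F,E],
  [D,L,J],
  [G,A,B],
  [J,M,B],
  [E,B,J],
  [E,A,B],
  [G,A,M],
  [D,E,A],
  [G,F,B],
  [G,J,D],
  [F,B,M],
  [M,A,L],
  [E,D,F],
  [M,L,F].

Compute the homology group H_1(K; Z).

H_1 = Z ⊕ Z/2Z.

Fix the vertex order A < B < D < E < F < G < J < L < M and write every simplex with vertices in increasing order. Then dim K = 2 and the simplices of K are:

  0-simplices (9): A, B, D, E, F, G, J, L, M
  1-simplices (27): AB, AD, AE, AG, AL, AM, BE, BF, BG, BJ, BM, DE, DF, DG, DJ, DL, EF, EJ, EL, FG, FL, FM, GJ, GM, JL, JM, LM
  2-simplices (18): ABE, ABG, ADE, ADL, AGM, ALM, BEJ, BFG, BFM, BJM, DEF, DFG, DGJ, DJL, EFL, EJL, FLM, GJM

Hence C_0 ≅ Z^9, C_1 ≅ Z^27, C_2 ≅ Z^18.

Boundary ∂_1: C_1 → C_0 is given by ∂[p,q] = [q] − [p]. For instance
  ∂BG = G − B.
As a 9×27 matrix over Z this has rank 8, with invariant factors (1,1,1,1,1,1,1,1).

The boundary map ∂_2: C_2 → C_1 acts by ∂[p,q,r] = [q,r] − [p,r] + [p,q]. For instance
  ∂ABG = BG − AG + AB,
  ∂AGM = GM − AM + AG.
The resulting 27×18 matrix has rank 18, and its Smith normal form has invariant factors (1,1,1,1,1,1,1,1,1,1,1,1,1,1,1,1,1,2).

Now H_k = ker ∂_k / im ∂_{k+1}, so:

  H_1: rank ker ∂_1 − rank ∂_2 = (27 − 8) − 18 = 1, and ∂_2 has invariant factor 2 > 1, so H_1 ≅ Z ⊕ Z/2Z.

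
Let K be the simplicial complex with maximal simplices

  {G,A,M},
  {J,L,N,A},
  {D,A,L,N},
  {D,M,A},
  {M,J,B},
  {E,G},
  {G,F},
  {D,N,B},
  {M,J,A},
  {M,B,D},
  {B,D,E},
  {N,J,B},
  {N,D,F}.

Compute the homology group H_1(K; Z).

H_1 = Z^2.

Take the total order A < B < D < E < F < G < J < L < M < N on the vertex set. Then K (dimension 3) consists of the simplices:

  0-simplices (10): A, B, D, E, F, G, J, L, M, N
  1-simplices (24): AD, AG, AJ, AL, AM, AN, BD, BE, BJ, BM, BN, DE, DF, DL, DM, DN, EG, FG, FN, GM, JL, JM, JN, LN
  2-simplices (16): ADL, ADM, ADN, AGM, AJL, AJM, AJN, ALN, BDE, BDM, BDN, BJM, BJN, DFN, DLN, JLN
  3-simplices (2): ADLN, AJLN

Hence C_0 ≅ Z^10, C_1 ≅ Z^24, C_2 ≅ Z^16, C_3 ≅ Z^2.

∂_1: C_1 → C_0 is given by ∂[p,q] = [q] − [p].
The 10×24 boundary matrix has rank 9 and Smith normal form diag(1,1,1,1,1,1,1,1,1).

∂_2: C_2 → C_1 maps a triangle to the signed sum of its edges. For instance
  ∂ADM = DM − AM + AD,
  ∂DLN = LN − DN + DL.
This gives a 24×16 integer matrix of rank 13; reducing to Smith normal form yields diagonal entries (1,1,1,1,1,1,1,1,1,1,1,1,1).

The boundary map ∂_3: C_3 → C_2 sends each 3-simplex σ to the alternating sum Σ_i (−1)^i (σ with its i-th vertex removed). For instance
  ∂AJLN = JLN − ALN + AJN − AJL,
  ∂ADLN = DLN − ALN + ADN − ADL.
The resulting 16×2 matrix has rank 2, and its Smith normal form has invariant factors (1,1).

From H_k ≅ ker(∂_k) / im(∂_{k+1}) we obtain:

  H_1: rank ker ∂_1 − rank ∂_2 = (24 − 9) − 13 = 2, and the invariant factors of ∂_2 are all 1, so H_1 = Z^2.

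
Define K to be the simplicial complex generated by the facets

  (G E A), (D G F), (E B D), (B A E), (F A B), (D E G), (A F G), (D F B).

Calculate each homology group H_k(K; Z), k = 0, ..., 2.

H_0 ≅ Z,  H_1 = 0,  H_2 ≅ Z.

K has 6 vertices, 12 edges, 8 triangles.
rank ∂_0 = 0, rank ∂_1 = 5 ⇒ b_0 = 6 − 0 − 5 = 1; all invariant factors of ∂_1 are 1 so no torsion. So H_0 = Z.
rank ∂_1 = 5, rank ∂_2 = 7 ⇒ b_1 = 12 − 5 − 7 = 0; all invariant factors of ∂_2 are 1 so no torsion. So H_1 = 0.
rank ∂_2 = 7, rank ∂_3 = 0 ⇒ b_2 = 8 − 7 − 0 = 1. So H_2 = Z.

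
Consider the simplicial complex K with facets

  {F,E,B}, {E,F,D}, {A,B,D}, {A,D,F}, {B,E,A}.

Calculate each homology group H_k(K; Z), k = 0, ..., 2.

We work with the vertex ordering A < B < D < E < F. The simplices of K, each written with vertices in increasing order, are:

  0-simplices (5): A, B, D, E, F
  1-simplices (10): AB, AD, AE, AF, BD, BE, BF, DE, DF, EF
  2-simplices (5): ABD, ABE, ADF, BEF, DEF

so the chain groups are C_0 ≅ Z^5, C_1 ≅ Z^10, C_2 ≅ Z^5.

The boundary map ∂_1: C_1 → C_0 sends each edge [p,q] (with p < q) to q − p. For instance
  ∂DE = E − D.
The resulting 5×10 matrix has rank 4, and its Smith normal form has invariant factors (1,1,1,1).

The boundary map ∂_2: C_2 → C_1 acts by ∂[p,q,r] = [q,r] − [p,r] + [p,q]. For instance
  ∂BEF = EF − BF + BE,
  ∂ADF = DF − AF + AD.
The 10×5 boundary matrix has rank 5 and Smith normal form diag(1,1,1,1,1).

From H_k ≅ ker(∂_k) / im(∂_{k+1}) we obtain:

  H_0: rank C_0 − rank ∂_1 = 5 − 4 = 1, and the invariant factors of ∂_1 are all 1, so H_0 = Z.
  H_1: rank ker ∂_1 − rank ∂_2 = (10 − 4) − 5 = 1, and the invariant factors of ∂_2 are all 1, so H_1 = Z.
  H_2: rank ker ∂_2 − rank ∂_3 = (5 − 5) − 0 = 0, and there is no ∂_3, so H_2 = 0.

H_0 = Z,  H_1 = Z,  H_2 = 0.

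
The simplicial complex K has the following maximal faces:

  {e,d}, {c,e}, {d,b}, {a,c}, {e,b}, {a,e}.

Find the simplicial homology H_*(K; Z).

Fix the vertex order a < b < c < d < e and write every simplex with vertices in increasing order. Then dim K = 1 and the simplices of K are:

  0-simplices (5): a, b, c, d, e
  1-simplices (6): ac, ae, bd, be, ce, de

giving chain groups C_0 ≅ Z^5, C_1 ≅ Z^6.

∂_1: C_1 → C_0 maps an edge to its endpoints' difference, ∂[p,q] = q − p. For instance
  ∂de = e − d.
The 5×6 boundary matrix has rank 4 and Smith normal form diag(1,1,1,1).

Reading off H_k = ker ∂_k / im ∂_{k+1}:

  H_0: rank C_0 − rank ∂_1 = 5 − 4 = 1, and the invariant factors of ∂_1 are all 1, so H_0 ≅ Z.
  H_1: rank ker ∂_1 − rank ∂_2 = (6 − 4) − 0 = 2, and there is no ∂_2, so H_1 ≅ Z^2.

H_0 ≅ Z,  H_1 ≅ Z^2.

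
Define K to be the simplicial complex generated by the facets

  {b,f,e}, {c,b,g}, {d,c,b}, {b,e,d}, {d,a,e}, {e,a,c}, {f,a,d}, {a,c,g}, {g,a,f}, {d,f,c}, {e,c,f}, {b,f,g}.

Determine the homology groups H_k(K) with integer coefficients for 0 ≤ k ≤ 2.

Order the vertices as a < b < c < d < e < f < g. Listing each simplex with vertices in this order, K has dimension 2 with simplices:

  0-simplices (7): a, b, c, d, e, f, g
  1-simplices (18): ac, ad, ae, af, ag, bc, bd, be, bf, bg, cd, ce, cf, cg, de, df, ef, fg
  2-simplices (12): ace, acg, ade, adf, afg, bcd, bcg, bde, bef, bfg, cdf, cef

giving chain groups C_0 ≅ Z^7, C_1 ≅ Z^18, C_2 ≅ Z^12.

The boundary map ∂_1: C_1 → C_0 maps an edge to its endpoints' difference, ∂[p,q] = q − p. For instance
  ∂bf = f − b.
The resulting 7×18 matrix has rank 6, and its Smith normal form has invariant factors (1,1,1,1,1,1).

Boundary ∂_2: C_2 → C_1 maps a triangle to the signed sum of its edges. For instance
  ∂bcg = cg − bg + bc,
  ∂bde = de − be + bd.
This gives a 18×12 integer matrix of rank 12; reducing to Smith normal form yields diagonal entries (1,1,1,1,1,1,1,1,1,1,1,2).

Computing H_k = (kernel of ∂_k) / (image of ∂_{k+1}):

  H_0: rank C_0 − rank ∂_1 = 7 − 6 = 1, and the invariant factors of ∂_1 are all 1, so H_0 = Z.
  H_1: rank ker ∂_1 − rank ∂_2 = (18 − 6) − 12 = 0, and ∂_2 has invariant factor 2 > 1, so H_1 = Z/2.
  H_2: rank ker ∂_2 − rank ∂_3 = (12 − 12) − 0 = 0, and there is no ∂_3, so H_2 = 0.

H_0 ≅ Z,  H_1 ≅ Z/2,  H_2 = 0.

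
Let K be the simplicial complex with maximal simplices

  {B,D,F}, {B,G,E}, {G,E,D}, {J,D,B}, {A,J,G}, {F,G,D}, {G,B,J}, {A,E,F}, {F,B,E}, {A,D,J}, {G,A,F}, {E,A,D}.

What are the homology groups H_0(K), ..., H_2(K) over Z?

H_0 ≅ Z,  H_1 ≅ Z_2,  H_2 = 0.

Order the vertices as A < B < D < E < F < G < J. Listing each simplex with vertices in this order, K has dimension 2 with simplices:

  0-simplices (7): A, B, D, E, F, G, J
  1-simplices (18): AD, AE, AF, AG, AJ, BD, BE, BF, BG, BJ, DE, DF, DG, DJ, EF, EG, FG, GJ
  2-simplices (12): ADE, ADJ, AEF, AFG, AGJ, BDF, BDJ, BEF, BEG, BGJ, DEG, DFG

giving chain groups C_0 ≅ Z^7, C_1 ≅ Z^18, C_2 ≅ Z^12.

∂_1: C_1 → C_0 is given by ∂[p,q] = [q] − [p].
This gives a 7×18 integer matrix of rank 6; reducing to Smith normal form yields diagonal entries (1,1,1,1,1,1).

The boundary map ∂_2: C_2 → C_1 maps a triangle to the signed sum of its edges. For instance
  ∂DEG = EG − DG + DE,
  ∂ADE = DE − AE + AD.
This gives a 18×12 integer matrix of rank 12; reducing to Smith normal form yields diagonal entries (1,1,1,1,1,1,1,1,1,1,1,2).

From H_k ≅ ker(∂_k) / im(∂_{k+1}) we obtain:

  H_0: rank C_0 − rank ∂_1 = 7 − 6 = 1, and the invariant factors of ∂_1 are all 1, so H_0 = Z.
  H_1: rank ker ∂_1 − rank ∂_2 = (18 − 6) − 12 = 0, and ∂_2 has invariant factor 2 > 1, so H_1 = Z_2.
  H_2: rank ker ∂_2 − rank ∂_3 = (12 − 12) − 0 = 0, and there is no ∂_3, so H_2 = 0.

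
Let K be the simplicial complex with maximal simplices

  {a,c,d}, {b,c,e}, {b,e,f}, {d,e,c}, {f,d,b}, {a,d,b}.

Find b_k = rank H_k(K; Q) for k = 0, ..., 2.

Fix the vertex order a < b < c < d < e < f and write every simplex with vertices in increasing order. Then dim K = 2 and the simplices of K are:

  0-simplices (6): a, b, c, d, e, f
  1-simplices (12): ab, ac, ad, bc, bd, be, bf, cd, ce, de, df, ef
  2-simplices (6): abd, acd, bce, bdf, bef, cde

giving chain groups C_0 ≅ Z^6, C_1 ≅ Z^12, C_2 ≅ Z^6.

The boundary map ∂_1: C_1 → C_0 sends each edge [p,q] (with p < q) to q − p. For instance
  ∂ce = e − c.
This gives a 6×12 integer matrix of rank 5; reducing to Smith normal form yields diagonal entries (1,1,1,1,1).

The boundary map ∂_2: C_2 → C_1 acts by ∂[p,q,r] = [q,r] − [p,r] + [p,q]. For instance
  ∂cde = de − ce + cd,
  ∂bef = ef − bf + be.
The 12×6 boundary matrix has rank 6 and Smith normal form diag(1,1,1,1,1,1).

From H_k ≅ ker(∂_k) / im(∂_{k+1}) we obtain:

  H_0: rank C_0 − rank ∂_1 = 6 − 5 = 1, and the invariant factors of ∂_1 are all 1, so H_0 ≅ Z.
  H_1: rank ker ∂_1 − rank ∂_2 = (12 − 5) − 6 = 1, and the invariant factors of ∂_2 are all 1, so H_1 ≅ Z.
  H_2: rank ker ∂_2 − rank ∂_3 = (6 − 6) − 0 = 0, and there is no ∂_3, so H_2 ≅ 0.

Hence the Betti numbers are b_0 = 1, b_1 = 1, b_2 = 0.

b_0 = 1, b_1 = 1, b_2 = 0.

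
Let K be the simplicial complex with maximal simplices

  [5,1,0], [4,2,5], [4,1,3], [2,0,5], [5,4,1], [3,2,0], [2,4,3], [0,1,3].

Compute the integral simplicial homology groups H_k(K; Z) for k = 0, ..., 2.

Take the total order 0 < 1 < 2 < 3 < 4 < 5 on the vertex set. Then K (dimension 2) consists of the simplices:

  0-simplices (6): [0], [1], [2], [3], [4], [5]
  1-simplices (12): [0,1], [0,2], [0,3], [0,5], [1,3], [1,4], [1,5], [2,3], [2,4], [2,5], [3,4], [4,5]
  2-simplices (8): [0,1,3], [0,1,5], [0,2,3], [0,2,5], [1,3,4], [1,4,5], [2,3,4], [2,4,5]

so the chain groups are C_0 ≅ Z^6, C_1 ≅ Z^12, C_2 ≅ Z^8.

The boundary map ∂_1: C_1 → C_0 maps an edge to its endpoints' difference, ∂[p,q] = q − p. For instance
  ∂[0,2] = [2] − [0].
The resulting 6×12 matrix has rank 5, and its Smith normal form has invariant factors (1,1,1,1,1).

The boundary map ∂_2: C_2 → C_1 acts by ∂[p,q,r] = [q,r] − [p,r] + [p,q]. For instance
  ∂[0,1,3] = [1,3] − [0,3] + [0,1],
  ∂[0,2,3] = [2,3] − [0,3] + [0,2].
As a 12×8 matrix over Z this has rank 7, with invariant factors (1,1,1,1,1,1,1).

Computing H_k = (kernel of ∂_k) / (image of ∂_{k+1}):

  H_0: rank C_0 − rank ∂_1 = 6 − 5 = 1, and the invariant factors of ∂_1 are all 1, so H_0 ≅ Z.
  H_1: rank ker ∂_1 − rank ∂_2 = (12 − 5) − 7 = 0, and the invariant factors of ∂_2 are all 1, so H_1 ≅ 0.
  H_2: rank ker ∂_2 − rank ∂_3 = (8 − 7) − 0 = 1, and there is no ∂_3, so H_2 ≅ Z.

H_0 = Z,  H_1 = 0,  H_2 = Z.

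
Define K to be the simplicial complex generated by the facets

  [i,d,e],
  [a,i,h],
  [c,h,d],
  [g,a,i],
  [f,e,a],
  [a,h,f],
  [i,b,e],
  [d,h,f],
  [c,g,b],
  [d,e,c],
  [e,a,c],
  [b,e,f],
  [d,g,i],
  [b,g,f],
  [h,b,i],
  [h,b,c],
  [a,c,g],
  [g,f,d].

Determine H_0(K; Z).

Fix the vertex order a < b < c < d < e < f < g < h < i and write every simplex with vertices in increasing order. Then dim K = 2 and the simplices of K are:

  0-simplices (9): a, b, c, d, e, f, g, h, i
  1-simplices (27): ac, ae, af, ag, ah, ai, bc, be, bf, bg, bh, bi, cd, ce, cg, ch, de, df, dg, dh, di, ef, ei, fg, fh, gi, hi
  2-simplices (18): ace, acg, aef, afh, agi, ahi, bcg, bch, bef, bei, bfg, bhi, cde, cdh, dei, dfg, dfh, dgi

so the chain groups are C_0 ≅ Z^9, C_1 ≅ Z^27, C_2 ≅ Z^18.

The boundary map ∂_1: C_1 → C_0 sends each edge [p,q] (with p < q) to q − p. For instance
  ∂bi = i − b.
As a 9×27 matrix over Z this has rank 8, with invariant factors (1,1,1,1,1,1,1,1).

The boundary map ∂_2: C_2 → C_1 sends each 2-simplex [p,q,r] to [q,r] − [p,r] + [p,q]. For instance
  ∂bfg = fg − bg + bf,
  ∂bei = ei − bi + be.
This gives a 27×18 integer matrix of rank 17; reducing to Smith normal form yields diagonal entries (1,1,1,1,1,1,1,1,1,1,1,1,1,1,1,1,1).

Now H_k = ker ∂_k / im ∂_{k+1}, so:

  H_0: rank C_0 − rank ∂_1 = 9 − 8 = 1, and the invariant factors of ∂_1 are all 1, so H_0 = Z.

(K is a triangulation of the torus T^2.)

H_0 = Z.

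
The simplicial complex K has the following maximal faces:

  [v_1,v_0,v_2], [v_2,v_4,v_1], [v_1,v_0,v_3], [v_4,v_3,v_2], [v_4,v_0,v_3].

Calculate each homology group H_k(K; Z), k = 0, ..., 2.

H_0 ≅ Z,  H_1 ≅ Z,  H_2 = 0.

Take the total order v_0 < v_1 < v_2 < v_3 < v_4 on the vertex set. Then K (dimension 2) consists of the simplices:

  0-simplices (5): [v_0], [v_1], [v_2], [v_3], [v_4]
  1-simplices (10): [v_0,v_1], [v_0,v_2], [v_0,v_3], [v_0,v_4], [v_1,v_2], [v_1,v_3], [v_1,v_4], [v_2,v_3], [v_2,v_4], [v_3,v_4]
  2-simplices (5): [v_0,v_1,v_2], [v_0,v_1,v_3], [v_0,v_3,v_4], [v_1,v_2,v_4], [v_2,v_3,v_4]

so the chain groups are C_0 ≅ Z^5, C_1 ≅ Z^10, C_2 ≅ Z^5.

Boundary ∂_1: C_1 → C_0 is given by ∂[p,q] = [q] − [p].
As a 5×10 matrix over Z this has rank 4, with invariant factors (1,1,1,1).

∂_2: C_2 → C_1 acts by ∂[p,q,r] = [q,r] − [p,r] + [p,q]. For instance
  ∂[v_0,v_1,v_2] = [v_1,v_2] − [v_0,v_2] + [v_0,v_1],
  ∂[v_2,v_3,v_4] = [v_3,v_4] − [v_2,v_4] + [v_2,v_3].
The resulting 10×5 matrix has rank 5, and its Smith normal form has invariant factors (1,1,1,1,1).

Computing H_k = (kernel of ∂_k) / (image of ∂_{k+1}):

  H_0: rank C_0 − rank ∂_1 = 5 − 4 = 1, and the invariant factors of ∂_1 are all 1, so H_0 = Z.
  H_1: rank ker ∂_1 − rank ∂_2 = (10 − 4) − 5 = 1, and the invariant factors of ∂_2 are all 1, so H_1 = Z.
  H_2: rank ker ∂_2 − rank ∂_3 = (5 − 5) − 0 = 0, and there is no ∂_3, so H_2 = 0.

As a check, the Euler characteristic is 5 − 10 + 5 = 0, which agrees with 1 − 1 + 0 = 0.
(K is a triangulation of the Möbius band.)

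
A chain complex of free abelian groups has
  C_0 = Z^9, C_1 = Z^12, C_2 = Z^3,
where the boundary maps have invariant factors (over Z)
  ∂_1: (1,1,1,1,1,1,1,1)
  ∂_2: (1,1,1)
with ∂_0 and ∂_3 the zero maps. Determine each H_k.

H_0: b_0 = 9 − 0 − 8 = 1; torsion from ∂_1 factors > 1: none. So H_0 ≅ Z.
H_1: b_1 = 12 − 8 − 3 = 1; torsion from ∂_2 factors > 1: none. So H_1 ≅ Z.
H_2: b_2 = 3 − 3 − 0 = 0; torsion from ∂_3 factors > 1: none. So H_2 ≅ 0.

H_0 ≅ Z,  H_1 ≅ Z,  H_2 = 0.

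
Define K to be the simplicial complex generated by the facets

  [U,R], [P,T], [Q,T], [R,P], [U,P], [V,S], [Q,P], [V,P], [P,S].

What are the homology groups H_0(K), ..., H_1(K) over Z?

We work with the vertex ordering P < Q < R < S < T < U < V. The simplices of K, each written with vertices in increasing order, are:

  0-simplices (7): P, Q, R, S, T, U, V
  1-simplices (9): PQ, PR, PS, PT, PU, PV, QT, RU, SV

giving chain groups C_0 ≅ Z^7, C_1 ≅ Z^9.

∂_1: C_1 → C_0 sends each edge [p,q] (with p < q) to q − p.
The 7×9 boundary matrix has rank 6 and Smith normal form diag(1,1,1,1,1,1).

From H_k ≅ ker(∂_k) / im(∂_{k+1}) we obtain:

  H_0: rank C_0 − rank ∂_1 = 7 − 6 = 1, and the invariant factors of ∂_1 are all 1, so H_0 ≅ Z.
  H_1: rank ker ∂_1 − rank ∂_2 = (9 − 6) − 0 = 3, and there is no ∂_2, so H_1 ≅ Z^3.

(K is a triangulation of a wedge of 3 circles.)

H_0 ≅ Z,  H_1 ≅ Z^3.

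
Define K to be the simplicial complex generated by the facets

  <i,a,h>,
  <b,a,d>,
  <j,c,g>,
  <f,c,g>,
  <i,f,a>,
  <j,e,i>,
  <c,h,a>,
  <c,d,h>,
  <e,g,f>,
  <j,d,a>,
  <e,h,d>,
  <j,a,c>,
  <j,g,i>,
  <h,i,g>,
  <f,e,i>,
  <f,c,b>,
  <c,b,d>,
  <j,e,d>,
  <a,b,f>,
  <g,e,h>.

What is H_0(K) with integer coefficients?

We work with the vertex ordering a < b < c < d < e < f < g < h < i < j. The simplices of K, each written with vertices in increasing order, are:

  0-simplices (10): a, b, c, d, e, f, g, h, i, j
  1-simplices (30): ab, ac, ad, af, ah, ai, aj, bc, bd, bf, cd, cf, cg, ch, cj, de, dh, dj, ef, eg, eh, ei, ej, fg, fi, gh, gi, gj, hi, ij
  2-simplices (20): abd, abf, ach, acj, adj, afi, ahi, bcd, bcf, cdh, cfg, cgj, deh, dej, efg, efi, egh, eij, ghi, gij

giving chain groups C_0 ≅ Z^10, C_1 ≅ Z^30, C_2 ≅ Z^20.

The boundary map ∂_1: C_1 → C_0 maps an edge to its endpoints' difference, ∂[p,q] = q − p.
The resulting 10×30 matrix has rank 9, and its Smith normal form has invariant factors (1,1,1,1,1,1,1,1,1).

∂_2: C_2 → C_1 sends each 2-simplex [p,q,r] to [q,r] − [p,r] + [p,q]. For instance
  ∂ach = ch − ah + ac,
  ∂acj = cj − aj + ac.
The resulting 30×20 matrix has rank 20, and its Smith normal form has invariant factors (1,1,1,1,1,1,1,1,1,1,1,1,1,1,1,1,1,1,1,2).

Now H_k = ker ∂_k / im ∂_{k+1}, so:

  H_0: rank C_0 − rank ∂_1 = 10 − 9 = 1, and the invariant factors of ∂_1 are all 1, so H_0 = Z.

H_0 = Z.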